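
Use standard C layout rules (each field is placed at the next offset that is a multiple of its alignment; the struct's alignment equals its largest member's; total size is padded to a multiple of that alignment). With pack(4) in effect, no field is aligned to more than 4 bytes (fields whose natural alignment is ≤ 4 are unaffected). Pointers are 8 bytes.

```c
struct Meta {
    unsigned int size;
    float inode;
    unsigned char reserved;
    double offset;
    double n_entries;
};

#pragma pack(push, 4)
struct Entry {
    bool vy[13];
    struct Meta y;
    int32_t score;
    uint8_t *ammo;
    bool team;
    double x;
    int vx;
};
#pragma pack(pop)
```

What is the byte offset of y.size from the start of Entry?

16

Meta: @0: size [4B, align 4] → 4; @4: inode [4B, align 4] → 8; @8: reserved [1B, align 1] → 9; +7 pad (align 8); @16: offset [8B, align 8] → 24; @24: n_entries [8B, align 8] → 32; size 32, align 8
@0: vy [13B, align 1] → 13
+3 pad (align 4)
@16: y [32B, align 4] → 48
within Meta: size at 0
16 + 0 = 16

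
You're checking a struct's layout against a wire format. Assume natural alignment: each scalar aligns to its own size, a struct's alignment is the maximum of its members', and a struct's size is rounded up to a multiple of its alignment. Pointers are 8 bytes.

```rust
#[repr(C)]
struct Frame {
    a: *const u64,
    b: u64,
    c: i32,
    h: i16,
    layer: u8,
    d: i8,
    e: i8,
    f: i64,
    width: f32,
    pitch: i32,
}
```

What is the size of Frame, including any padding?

@0: a [8B, align 8] → 8
@8: b [8B, align 8] → 16
@16: c [4B, align 4] → 20
@20: h [2B, align 2] → 22
@22: layer [1B, align 1] → 23
@23: d [1B, align 1] → 24
@24: e [1B, align 1] → 25
+7 pad (align 8)
@32: f [8B, align 8] → 40
@40: width [4B, align 4] → 44
@44: pitch [4B, align 4] → 48
size 48, align 8

48 bytes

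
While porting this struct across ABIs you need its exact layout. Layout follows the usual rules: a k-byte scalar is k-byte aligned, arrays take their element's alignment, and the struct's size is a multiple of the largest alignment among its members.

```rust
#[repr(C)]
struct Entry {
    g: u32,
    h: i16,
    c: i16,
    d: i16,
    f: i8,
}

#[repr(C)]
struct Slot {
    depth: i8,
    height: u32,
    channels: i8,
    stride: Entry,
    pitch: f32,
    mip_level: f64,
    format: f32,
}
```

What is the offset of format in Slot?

Entry: 0..4  g  (4B, 4-aligned); 4..6  h  (2B, 2-aligned); 6..8  c  (2B, 2-aligned); 8..10  d  (2B, 2-aligned); 10..11  f  (1B, 1-aligned); 11..12  -- tail padding (1B); sizeof = 12, alignof = 4
0..1  depth  (1B, 1-aligned)
1..4  -- padding (3B)
4..8  height  (4B, 4-aligned)
8..9  channels  (1B, 1-aligned)
9..12  -- padding (3B)
12..24  stride  (12B, 4-aligned)
24..28  pitch  (4B, 4-aligned)
28..32  -- padding (4B)
32..40  mip_level  (8B, 8-aligned)
40..44  format  (4B, 4-aligned)

40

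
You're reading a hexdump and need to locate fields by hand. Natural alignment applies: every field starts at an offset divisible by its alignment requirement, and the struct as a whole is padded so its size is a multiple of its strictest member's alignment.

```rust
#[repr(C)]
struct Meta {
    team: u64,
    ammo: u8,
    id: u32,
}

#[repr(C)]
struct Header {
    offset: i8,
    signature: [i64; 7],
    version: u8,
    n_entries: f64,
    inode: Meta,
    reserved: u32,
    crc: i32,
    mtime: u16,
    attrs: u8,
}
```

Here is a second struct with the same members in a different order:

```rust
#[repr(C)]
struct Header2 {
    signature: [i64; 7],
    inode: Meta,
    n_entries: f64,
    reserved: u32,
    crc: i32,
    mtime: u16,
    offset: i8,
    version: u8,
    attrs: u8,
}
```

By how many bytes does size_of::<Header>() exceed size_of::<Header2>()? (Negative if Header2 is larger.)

Meta: @0: team [8B, align 8] → 8; @8: ammo [1B, align 1] → 9; +3 pad (align 4); @12: id [4B, align 4] → 16; size 16, align 8
@0: offset [1B, align 1] → 1
+7 pad (align 8)
@8: signature [56B, align 8] → 64
@64: version [1B, align 1] → 65
+7 pad (align 8)
@72: n_entries [8B, align 8] → 80
@80: inode [16B, align 8] → 96
@96: reserved [4B, align 4] → 100
@100: crc [4B, align 4] → 104
@104: mtime [2B, align 2] → 106
@106: attrs [1B, align 1] → 107
+5 tail pad (align 8)
size 112, align 8
— Header2 —
@0: signature [56B, align 8] → 56
@56: inode [16B, align 8] → 72
@72: n_entries [8B, align 8] → 80
@80: reserved [4B, align 4] → 84
@84: crc [4B, align 4] → 88
@88: mtime [2B, align 2] → 90
@90: offset [1B, align 1] → 91
@91: version [1B, align 1] → 92
@92: attrs [1B, align 1] → 93
+3 tail pad (align 8)
size 96, align 8
112 − 96 = 16

16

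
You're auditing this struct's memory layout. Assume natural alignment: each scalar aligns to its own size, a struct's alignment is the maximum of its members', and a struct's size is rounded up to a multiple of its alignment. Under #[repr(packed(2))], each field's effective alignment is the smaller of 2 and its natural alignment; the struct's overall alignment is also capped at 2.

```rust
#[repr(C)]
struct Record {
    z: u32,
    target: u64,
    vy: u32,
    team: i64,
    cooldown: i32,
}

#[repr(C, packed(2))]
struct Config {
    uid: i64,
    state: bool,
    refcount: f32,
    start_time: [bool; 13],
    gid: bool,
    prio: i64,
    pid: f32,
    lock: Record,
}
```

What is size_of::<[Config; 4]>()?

Record: @0: z [4B, align 4] → 4; +4 pad (align 8); @8: target [8B, align 8] → 16; @16: vy [4B, align 4] → 20; +4 pad (align 8); @24: team [8B, align 8] → 32; @32: cooldown [4B, align 4] → 36; +4 tail pad (align 8); size 40, align 8
@0: uid [8B, align 2] → 8
@8: state [1B, align 1] → 9
+1 pad (align 2)
@10: refcount [4B, align 2] → 14
@14: start_time [13B, align 1] → 27
@27: gid [1B, align 1] → 28
@28: prio [8B, align 2] → 36
@36: pid [4B, align 2] → 40
@40: lock [40B, align 2] → 80
size 80, align 2
array of 4: 4 × 80 = 320

320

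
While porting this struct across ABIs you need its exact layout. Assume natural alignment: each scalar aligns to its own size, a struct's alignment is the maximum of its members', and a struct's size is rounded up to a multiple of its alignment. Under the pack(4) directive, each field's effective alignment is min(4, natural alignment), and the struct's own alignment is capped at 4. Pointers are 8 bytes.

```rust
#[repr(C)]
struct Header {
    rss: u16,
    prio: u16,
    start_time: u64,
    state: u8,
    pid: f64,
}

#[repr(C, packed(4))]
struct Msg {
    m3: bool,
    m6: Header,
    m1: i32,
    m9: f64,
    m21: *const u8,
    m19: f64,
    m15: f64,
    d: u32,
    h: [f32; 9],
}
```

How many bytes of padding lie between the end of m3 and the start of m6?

Header: @0: rss [2B, align 2] → 2; @2: prio [2B, align 2] → 4; +4 pad (align 8); @8: start_time [8B, align 8] → 16; @16: state [1B, align 1] → 17; +7 pad (align 8); @24: pid [8B, align 8] → 32; size 32, align 8
@0: m3 [1B, align 1] → 1
+3 pad (align 4)
@4: m6 [32B, align 4] → 36

3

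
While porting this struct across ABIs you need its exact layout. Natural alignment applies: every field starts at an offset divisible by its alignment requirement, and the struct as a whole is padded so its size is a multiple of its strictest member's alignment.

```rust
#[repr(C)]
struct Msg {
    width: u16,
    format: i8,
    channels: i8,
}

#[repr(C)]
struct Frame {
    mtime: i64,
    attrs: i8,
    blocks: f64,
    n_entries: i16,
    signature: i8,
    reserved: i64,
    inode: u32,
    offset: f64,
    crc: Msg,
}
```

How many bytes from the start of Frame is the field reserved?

Msg: 0..2  width  (2B, 2-aligned); 2..3  format  (1B, 1-aligned); 3..4  channels  (1B, 1-aligned); sizeof = 4, alignof = 2
0..8  mtime  (8B, 8-aligned)
8..9  attrs  (1B, 1-aligned)
9..16  -- padding (7B)
16..24  blocks  (8B, 8-aligned)
24..26  n_entries  (2B, 2-aligned)
26..27  signature  (1B, 1-aligned)
27..32  -- padding (5B)
32..40  reserved  (8B, 8-aligned)

32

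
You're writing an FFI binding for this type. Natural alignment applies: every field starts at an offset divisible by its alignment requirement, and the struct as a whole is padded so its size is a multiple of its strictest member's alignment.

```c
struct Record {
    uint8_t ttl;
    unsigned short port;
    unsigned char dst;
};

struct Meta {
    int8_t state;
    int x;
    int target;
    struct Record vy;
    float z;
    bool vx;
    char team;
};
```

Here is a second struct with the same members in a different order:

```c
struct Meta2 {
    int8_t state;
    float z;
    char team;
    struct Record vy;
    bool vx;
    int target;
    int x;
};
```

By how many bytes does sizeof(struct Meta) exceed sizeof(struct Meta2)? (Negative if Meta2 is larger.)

0

Record: 0..1  ttl  (1B, 1-aligned); 1..2  -- padding (1B); 2..4  port  (2B, 2-aligned); 4..5  dst  (1B, 1-aligned); 5..6  -- tail padding (1B); sizeof = 6, alignof = 2
0..1  state  (1B, 1-aligned)
1..4  -- padding (3B)
4..8  x  (4B, 4-aligned)
8..12  target  (4B, 4-aligned)
12..18  vy  (6B, 2-aligned)
18..20  -- padding (2B)
20..24  z  (4B, 4-aligned)
24..25  vx  (1B, 1-aligned)
25..26  team  (1B, 1-aligned)
26..28  -- tail padding (2B)
sizeof = 28, alignof = 4
— Meta2 —
0..1  state  (1B, 1-aligned)
1..4  -- padding (3B)
4..8  z  (4B, 4-aligned)
8..9  team  (1B, 1-aligned)
9..10  -- padding (1B)
10..16  vy  (6B, 2-aligned)
16..17  vx  (1B, 1-aligned)
17..20  -- padding (3B)
20..24  target  (4B, 4-aligned)
24..28  x  (4B, 4-aligned)
sizeof = 28, alignof = 4
28 − 28 = 0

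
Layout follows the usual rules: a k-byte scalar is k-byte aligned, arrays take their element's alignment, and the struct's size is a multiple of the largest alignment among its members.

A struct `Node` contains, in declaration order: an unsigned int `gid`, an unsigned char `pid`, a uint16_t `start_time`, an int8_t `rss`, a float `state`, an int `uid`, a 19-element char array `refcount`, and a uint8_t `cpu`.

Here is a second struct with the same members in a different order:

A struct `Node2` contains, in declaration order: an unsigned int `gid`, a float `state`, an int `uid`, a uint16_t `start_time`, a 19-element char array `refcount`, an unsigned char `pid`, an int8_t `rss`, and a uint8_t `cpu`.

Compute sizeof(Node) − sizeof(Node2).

4

@0: gid [4B, align 4] → 4
@4: pid [1B, align 1] → 5
+1 pad (align 2)
@6: start_time [2B, align 2] → 8
@8: rss [1B, align 1] → 9
+3 pad (align 4)
@12: state [4B, align 4] → 16
@16: uid [4B, align 4] → 20
@20: refcount [19B, align 1] → 39
@39: cpu [1B, align 1] → 40
size 40, align 4
— Node2 —
@0: gid [4B, align 4] → 4
@4: state [4B, align 4] → 8
@8: uid [4B, align 4] → 12
@12: start_time [2B, align 2] → 14
@14: refcount [19B, align 1] → 33
@33: pid [1B, align 1] → 34
@34: rss [1B, align 1] → 35
@35: cpu [1B, align 1] → 36
size 36, align 4
40 − 36 = 4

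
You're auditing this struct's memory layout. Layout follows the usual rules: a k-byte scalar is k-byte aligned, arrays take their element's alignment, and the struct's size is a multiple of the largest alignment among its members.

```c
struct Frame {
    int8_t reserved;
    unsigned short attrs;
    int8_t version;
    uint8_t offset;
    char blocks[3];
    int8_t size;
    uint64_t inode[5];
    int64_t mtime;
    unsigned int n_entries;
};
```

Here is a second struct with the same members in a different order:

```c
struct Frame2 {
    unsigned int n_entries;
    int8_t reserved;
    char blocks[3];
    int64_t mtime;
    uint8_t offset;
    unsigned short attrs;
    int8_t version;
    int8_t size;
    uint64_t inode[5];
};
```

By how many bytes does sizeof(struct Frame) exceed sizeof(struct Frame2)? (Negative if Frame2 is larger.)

@0: reserved [1B, align 1] → 1
+1 pad (align 2)
@2: attrs [2B, align 2] → 4
@4: version [1B, align 1] → 5
@5: offset [1B, align 1] → 6
@6: blocks [3B, align 1] → 9
@9: size [1B, align 1] → 10
+6 pad (align 8)
@16: inode [40B, align 8] → 56
@56: mtime [8B, align 8] → 64
@64: n_entries [4B, align 4] → 68
+4 tail pad (align 8)
size 72, align 8
— Frame2 —
@0: n_entries [4B, align 4] → 4
@4: reserved [1B, align 1] → 5
@5: blocks [3B, align 1] → 8
@8: mtime [8B, align 8] → 16
@16: offset [1B, align 1] → 17
+1 pad (align 2)
@18: attrs [2B, align 2] → 20
@20: version [1B, align 1] → 21
@21: size [1B, align 1] → 22
+2 pad (align 8)
@24: inode [40B, align 8] → 64
size 64, align 8
72 − 64 = 8

8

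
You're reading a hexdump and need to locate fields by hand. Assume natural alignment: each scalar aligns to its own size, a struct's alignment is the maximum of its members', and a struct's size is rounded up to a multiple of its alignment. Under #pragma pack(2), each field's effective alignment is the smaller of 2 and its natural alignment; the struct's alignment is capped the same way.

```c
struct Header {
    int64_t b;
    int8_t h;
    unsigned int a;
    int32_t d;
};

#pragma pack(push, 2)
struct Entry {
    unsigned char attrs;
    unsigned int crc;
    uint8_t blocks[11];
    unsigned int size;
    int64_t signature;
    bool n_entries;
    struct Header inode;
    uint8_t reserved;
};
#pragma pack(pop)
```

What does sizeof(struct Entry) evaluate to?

58 bytes

Header: @0: b [8B, align 8] → 8; @8: h [1B, align 1] → 9; +3 pad (align 4); @12: a [4B, align 4] → 16; @16: d [4B, align 4] → 20; +4 tail pad (align 8); size 24, align 8
@0: attrs [1B, align 1] → 1
+1 pad (align 2)
@2: crc [4B, align 2] → 6
@6: blocks [11B, align 1] → 17
+1 pad (align 2)
@18: size [4B, align 2] → 22
@22: signature [8B, align 2] → 30
@30: n_entries [1B, align 1] → 31
+1 pad (align 2)
@32: inode [24B, align 2] → 56
@56: reserved [1B, align 1] → 57
+1 tail pad (align 2)
size 58, align 2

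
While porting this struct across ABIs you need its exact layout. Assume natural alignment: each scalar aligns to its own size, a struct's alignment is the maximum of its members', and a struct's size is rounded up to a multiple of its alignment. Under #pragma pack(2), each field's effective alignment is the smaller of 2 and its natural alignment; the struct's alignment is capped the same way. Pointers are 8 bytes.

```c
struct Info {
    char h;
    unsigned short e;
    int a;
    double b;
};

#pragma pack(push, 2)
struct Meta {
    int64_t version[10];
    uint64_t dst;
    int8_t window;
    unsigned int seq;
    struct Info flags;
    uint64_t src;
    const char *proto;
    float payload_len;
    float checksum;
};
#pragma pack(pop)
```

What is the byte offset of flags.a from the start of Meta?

98

Info: 0..1  h  (1B, 1-aligned); 1..2  -- padding (1B); 2..4  e  (2B, 2-aligned); 4..8  a  (4B, 4-aligned); 8..16  b  (8B, 8-aligned); sizeof = 16, alignof = 8
0..80  version  (80B, 2-aligned)
80..88  dst  (8B, 2-aligned)
88..89  window  (1B, 1-aligned)
89..90  -- padding (1B)
90..94  seq  (4B, 2-aligned)
94..110  flags  (16B, 2-aligned)
within Info: a at 4
94 + 4 = 98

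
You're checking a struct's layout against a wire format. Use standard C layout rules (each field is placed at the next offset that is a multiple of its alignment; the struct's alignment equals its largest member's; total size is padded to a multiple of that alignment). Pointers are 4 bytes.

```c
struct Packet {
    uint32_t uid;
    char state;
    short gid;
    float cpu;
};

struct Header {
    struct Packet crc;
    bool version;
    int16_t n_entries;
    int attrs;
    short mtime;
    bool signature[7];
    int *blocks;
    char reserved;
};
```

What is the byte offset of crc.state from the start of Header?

Packet: uid at 0 (size 4, align 4) → ends 4; state at 4 (size 1, align 1) → ends 5; pad 1 to align 2 for gid; gid at 6 (size 2, align 2) → ends 8; cpu at 8 (size 4, align 4) → ends 12; total 12 bytes, alignment 4
crc at 0 (size 12, align 4) → ends 12
within Packet: state at 4
0 + 4 = 4

4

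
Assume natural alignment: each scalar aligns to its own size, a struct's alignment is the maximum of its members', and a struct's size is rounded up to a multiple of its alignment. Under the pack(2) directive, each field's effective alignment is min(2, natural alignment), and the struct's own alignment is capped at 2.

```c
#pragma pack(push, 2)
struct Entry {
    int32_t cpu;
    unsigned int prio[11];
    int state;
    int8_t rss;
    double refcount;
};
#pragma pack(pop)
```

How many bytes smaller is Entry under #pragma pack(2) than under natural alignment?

natural layout:
  0..4  cpu  (4B, 4-aligned)
  4..48  prio  (44B, 4-aligned)
  48..52  state  (4B, 4-aligned)
  52..53  rss  (1B, 1-aligned)
  53..56  -- padding (3B)
  56..64  refcount  (8B, 8-aligned)
  sizeof = 64, alignof = 8
packed(2) layout:
  0..4  cpu  (4B, 2-aligned)
  4..48  prio  (44B, 2-aligned)
  48..52  state  (4B, 2-aligned)
  52..53  rss  (1B, 1-aligned)
  53..54  -- padding (1B)
  54..62  refcount  (8B, 2-aligned)
  sizeof = 62, alignof = 2
64 − 62 = 2

2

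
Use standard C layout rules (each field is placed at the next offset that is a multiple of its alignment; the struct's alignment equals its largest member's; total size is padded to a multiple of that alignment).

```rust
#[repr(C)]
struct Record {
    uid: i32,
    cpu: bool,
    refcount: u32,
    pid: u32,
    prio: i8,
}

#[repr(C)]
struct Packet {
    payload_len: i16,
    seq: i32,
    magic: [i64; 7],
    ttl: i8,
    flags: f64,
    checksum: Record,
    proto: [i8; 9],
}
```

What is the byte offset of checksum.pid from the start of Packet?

Record: @0: uid [4B, align 4] → 4; @4: cpu [1B, align 1] → 5; +3 pad (align 4); @8: refcount [4B, align 4] → 12; @12: pid [4B, align 4] → 16; @16: prio [1B, align 1] → 17; +3 tail pad (align 4); size 20, align 4
@0: payload_len [2B, align 2] → 2
+2 pad (align 4)
@4: seq [4B, align 4] → 8
@8: magic [56B, align 8] → 64
@64: ttl [1B, align 1] → 65
+7 pad (align 8)
@72: flags [8B, align 8] → 80
@80: checksum [20B, align 4] → 100
within Record: pid at 12
80 + 12 = 92

92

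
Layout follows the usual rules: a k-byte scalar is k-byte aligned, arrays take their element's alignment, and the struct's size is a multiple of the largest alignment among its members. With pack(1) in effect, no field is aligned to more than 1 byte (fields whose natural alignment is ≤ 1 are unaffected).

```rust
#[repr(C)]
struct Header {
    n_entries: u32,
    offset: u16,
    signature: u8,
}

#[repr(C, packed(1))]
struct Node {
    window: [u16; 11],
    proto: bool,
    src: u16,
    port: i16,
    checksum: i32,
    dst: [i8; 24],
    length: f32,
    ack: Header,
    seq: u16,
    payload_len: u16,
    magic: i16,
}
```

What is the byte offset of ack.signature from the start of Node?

Header: n_entries at 0 (size 4, align 4) → ends 4; offset at 4 (size 2, align 2) → ends 6; signature at 6 (size 1, align 1) → ends 7; tail pad 1 to reach multiple of 4; total 8 bytes, alignment 4
window at 0 (size 22, align 1) → ends 22
proto at 22 (size 1, align 1) → ends 23
src at 23 (size 2, align 1) → ends 25
port at 25 (size 2, align 1) → ends 27
checksum at 27 (size 4, align 1) → ends 31
dst at 31 (size 24, align 1) → ends 55
length at 55 (size 4, align 1) → ends 59
ack at 59 (size 8, align 1) → ends 67
within Header: signature at 6
59 + 6 = 65

65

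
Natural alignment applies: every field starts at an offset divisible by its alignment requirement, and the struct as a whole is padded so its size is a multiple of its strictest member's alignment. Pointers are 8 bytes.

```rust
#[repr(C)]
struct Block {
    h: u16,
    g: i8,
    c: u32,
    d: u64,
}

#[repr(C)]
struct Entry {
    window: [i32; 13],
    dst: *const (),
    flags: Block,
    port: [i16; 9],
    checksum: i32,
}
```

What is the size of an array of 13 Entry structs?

1352

Block: 0..2  h  (2B, 2-aligned); 2..3  g  (1B, 1-aligned); 3..4  -- padding (1B); 4..8  c  (4B, 4-aligned); 8..16  d  (8B, 8-aligned); sizeof = 16, alignof = 8
0..52  window  (52B, 4-aligned)
52..56  -- padding (4B)
56..64  dst  (8B, 8-aligned)
64..80  flags  (16B, 8-aligned)
80..98  port  (18B, 2-aligned)
98..100  -- padding (2B)
100..104  checksum  (4B, 4-aligned)
sizeof = 104, alignof = 8
array of 13: 13 × 104 = 1352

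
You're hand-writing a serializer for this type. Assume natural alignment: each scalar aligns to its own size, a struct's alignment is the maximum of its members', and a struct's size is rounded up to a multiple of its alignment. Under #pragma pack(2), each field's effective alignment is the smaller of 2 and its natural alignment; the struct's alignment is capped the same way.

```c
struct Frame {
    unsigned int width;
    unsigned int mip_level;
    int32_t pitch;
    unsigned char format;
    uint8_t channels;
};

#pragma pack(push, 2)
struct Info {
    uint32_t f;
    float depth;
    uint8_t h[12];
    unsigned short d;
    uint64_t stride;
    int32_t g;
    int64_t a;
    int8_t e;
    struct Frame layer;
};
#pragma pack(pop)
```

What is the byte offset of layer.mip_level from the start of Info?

Frame: width at 0 (size 4, align 4) → ends 4; mip_level at 4 (size 4, align 4) → ends 8; pitch at 8 (size 4, align 4) → ends 12; format at 12 (size 1, align 1) → ends 13; channels at 13 (size 1, align 1) → ends 14; tail pad 2 to reach multiple of 4; total 16 bytes, alignment 4
f at 0 (size 4, align 2) → ends 4
depth at 4 (size 4, align 2) → ends 8
h at 8 (size 12, align 1) → ends 20
d at 20 (size 2, align 2) → ends 22
stride at 22 (size 8, align 2) → ends 30
g at 30 (size 4, align 2) → ends 34
a at 34 (size 8, align 2) → ends 42
e at 42 (size 1, align 1) → ends 43
pad 1 to align 2 for layer
layer at 44 (size 16, align 2) → ends 60
within Frame: mip_level at 4
44 + 4 = 48

48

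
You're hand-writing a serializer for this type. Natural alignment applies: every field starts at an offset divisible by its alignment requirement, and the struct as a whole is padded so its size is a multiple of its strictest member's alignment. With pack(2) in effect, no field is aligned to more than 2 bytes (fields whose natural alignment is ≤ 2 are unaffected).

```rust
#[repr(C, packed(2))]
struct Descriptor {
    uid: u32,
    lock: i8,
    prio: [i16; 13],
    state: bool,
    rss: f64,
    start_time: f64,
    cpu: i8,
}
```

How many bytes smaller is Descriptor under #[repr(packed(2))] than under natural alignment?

12

natural layout:
  uid at 0 (size 4, align 4) → ends 4
  lock at 4 (size 1, align 1) → ends 5
  pad 1 to align 2 for prio
  prio at 6 (size 26, align 2) → ends 32
  state at 32 (size 1, align 1) → ends 33
  pad 7 to align 8 for rss
  rss at 40 (size 8, align 8) → ends 48
  start_time at 48 (size 8, align 8) → ends 56
  cpu at 56 (size 1, align 1) → ends 57
  tail pad 7 to reach multiple of 8
  total 64 bytes, alignment 8
packed(2) layout:
  uid at 0 (size 4, align 2) → ends 4
  lock at 4 (size 1, align 1) → ends 5
  pad 1 to align 2 for prio
  prio at 6 (size 26, align 2) → ends 32
  state at 32 (size 1, align 1) → ends 33
  pad 1 to align 2 for rss
  rss at 34 (size 8, align 2) → ends 42
  start_time at 42 (size 8, align 2) → ends 50
  cpu at 50 (size 1, align 1) → ends 51
  tail pad 1 to reach multiple of 2
  total 52 bytes, alignment 2
64 − 52 = 12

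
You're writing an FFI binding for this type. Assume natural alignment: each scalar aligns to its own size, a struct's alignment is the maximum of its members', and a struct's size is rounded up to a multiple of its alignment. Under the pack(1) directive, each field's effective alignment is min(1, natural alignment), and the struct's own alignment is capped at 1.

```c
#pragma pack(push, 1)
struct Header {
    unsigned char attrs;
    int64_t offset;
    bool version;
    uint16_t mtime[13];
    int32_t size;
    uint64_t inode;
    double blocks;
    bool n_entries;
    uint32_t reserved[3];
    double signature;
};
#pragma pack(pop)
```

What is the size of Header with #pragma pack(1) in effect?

77

attrs at 0 (size 1, align 1) → ends 1
offset at 1 (size 8, align 1) → ends 9
version at 9 (size 1, align 1) → ends 10
mtime at 10 (size 26, align 1) → ends 36
size at 36 (size 4, align 1) → ends 40
inode at 40 (size 8, align 1) → ends 48
blocks at 48 (size 8, align 1) → ends 56
n_entries at 56 (size 1, align 1) → ends 57
reserved at 57 (size 12, align 1) → ends 69
signature at 69 (size 8, align 1) → ends 77
total 77 bytes, alignment 1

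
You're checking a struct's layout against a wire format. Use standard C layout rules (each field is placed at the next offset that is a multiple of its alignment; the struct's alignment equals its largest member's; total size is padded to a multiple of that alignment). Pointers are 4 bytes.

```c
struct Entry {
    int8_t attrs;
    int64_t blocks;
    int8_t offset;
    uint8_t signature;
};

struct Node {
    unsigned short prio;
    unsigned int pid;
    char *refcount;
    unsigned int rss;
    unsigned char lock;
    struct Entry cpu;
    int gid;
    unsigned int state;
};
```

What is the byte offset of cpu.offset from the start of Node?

40

Entry: 0..1  attrs  (1B, 1-aligned); 1..8  -- padding (7B); 8..16  blocks  (8B, 8-aligned); 16..17  offset  (1B, 1-aligned); 17..18  signature  (1B, 1-aligned); 18..24  -- tail padding (6B); sizeof = 24, alignof = 8
0..2  prio  (2B, 2-aligned)
2..4  -- padding (2B)
4..8  pid  (4B, 4-aligned)
8..12  refcount  (4B, 4-aligned)
12..16  rss  (4B, 4-aligned)
16..17  lock  (1B, 1-aligned)
17..24  -- padding (7B)
24..48  cpu  (24B, 8-aligned)
within Entry: offset at 16
24 + 16 = 40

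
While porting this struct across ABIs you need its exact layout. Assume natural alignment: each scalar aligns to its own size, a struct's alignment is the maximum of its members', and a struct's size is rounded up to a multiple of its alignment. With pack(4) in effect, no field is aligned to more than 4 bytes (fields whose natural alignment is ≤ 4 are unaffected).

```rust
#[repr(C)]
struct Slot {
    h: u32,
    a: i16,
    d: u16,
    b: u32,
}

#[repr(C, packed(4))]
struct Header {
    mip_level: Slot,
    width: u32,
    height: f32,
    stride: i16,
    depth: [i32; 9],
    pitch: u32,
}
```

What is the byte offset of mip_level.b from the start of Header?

Slot: h at 0 (size 4, align 4) → ends 4; a at 4 (size 2, align 2) → ends 6; d at 6 (size 2, align 2) → ends 8; b at 8 (size 4, align 4) → ends 12; total 12 bytes, alignment 4
mip_level at 0 (size 12, align 4) → ends 12
within Slot: b at 8
0 + 8 = 8

8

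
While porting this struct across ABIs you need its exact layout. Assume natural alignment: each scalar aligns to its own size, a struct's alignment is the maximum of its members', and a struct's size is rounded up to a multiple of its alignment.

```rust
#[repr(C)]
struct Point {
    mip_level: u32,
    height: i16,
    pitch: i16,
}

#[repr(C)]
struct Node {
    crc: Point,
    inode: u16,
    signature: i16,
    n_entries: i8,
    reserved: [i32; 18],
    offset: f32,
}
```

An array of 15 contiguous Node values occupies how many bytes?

Point: 0..4  mip_level  (4B, 4-aligned); 4..6  height  (2B, 2-aligned); 6..8  pitch  (2B, 2-aligned); sizeof = 8, alignof = 4
0..8  crc  (8B, 4-aligned)
8..10  inode  (2B, 2-aligned)
10..12  signature  (2B, 2-aligned)
12..13  n_entries  (1B, 1-aligned)
13..16  -- padding (3B)
16..88  reserved  (72B, 4-aligned)
88..92  offset  (4B, 4-aligned)
sizeof = 92, alignof = 4
array of 15: 15 × 92 = 1380

1380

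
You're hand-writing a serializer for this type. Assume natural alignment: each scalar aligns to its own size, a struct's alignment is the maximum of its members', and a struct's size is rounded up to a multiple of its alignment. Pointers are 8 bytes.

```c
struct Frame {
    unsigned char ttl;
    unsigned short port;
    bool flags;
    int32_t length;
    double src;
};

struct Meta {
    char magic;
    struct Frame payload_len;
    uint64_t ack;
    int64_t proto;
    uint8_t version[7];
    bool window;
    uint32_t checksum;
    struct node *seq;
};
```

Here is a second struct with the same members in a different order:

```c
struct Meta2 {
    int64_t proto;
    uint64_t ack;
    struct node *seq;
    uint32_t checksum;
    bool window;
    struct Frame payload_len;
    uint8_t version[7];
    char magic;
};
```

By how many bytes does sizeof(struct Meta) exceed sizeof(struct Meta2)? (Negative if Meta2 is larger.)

Frame: @0: ttl [1B, align 1] → 1; +1 pad (align 2); @2: port [2B, align 2] → 4; @4: flags [1B, align 1] → 5; +3 pad (align 4); @8: length [4B, align 4] → 12; +4 pad (align 8); @16: src [8B, align 8] → 24; size 24, align 8
@0: magic [1B, align 1] → 1
+7 pad (align 8)
@8: payload_len [24B, align 8] → 32
@32: ack [8B, align 8] → 40
@40: proto [8B, align 8] → 48
@48: version [7B, align 1] → 55
@55: window [1B, align 1] → 56
@56: checksum [4B, align 4] → 60
+4 pad (align 8)
@64: seq [8B, align 8] → 72
size 72, align 8
— Meta2 —
@0: proto [8B, align 8] → 8
@8: ack [8B, align 8] → 16
@16: seq [8B, align 8] → 24
@24: checksum [4B, align 4] → 28
@28: window [1B, align 1] → 29
+3 pad (align 8)
@32: payload_len [24B, align 8] → 56
@56: version [7B, align 1] → 63
@63: magic [1B, align 1] → 64
size 64, align 8
72 − 64 = 8

8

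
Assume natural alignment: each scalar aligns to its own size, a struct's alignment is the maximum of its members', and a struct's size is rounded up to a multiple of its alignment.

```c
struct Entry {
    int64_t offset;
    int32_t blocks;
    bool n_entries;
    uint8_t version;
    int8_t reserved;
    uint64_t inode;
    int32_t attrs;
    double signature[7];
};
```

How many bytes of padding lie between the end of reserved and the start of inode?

1

@0: offset [8B, align 8] → 8
@8: blocks [4B, align 4] → 12
@12: n_entries [1B, align 1] → 13
@13: version [1B, align 1] → 14
@14: reserved [1B, align 1] → 15
+1 pad (align 8)
@16: inode [8B, align 8] → 24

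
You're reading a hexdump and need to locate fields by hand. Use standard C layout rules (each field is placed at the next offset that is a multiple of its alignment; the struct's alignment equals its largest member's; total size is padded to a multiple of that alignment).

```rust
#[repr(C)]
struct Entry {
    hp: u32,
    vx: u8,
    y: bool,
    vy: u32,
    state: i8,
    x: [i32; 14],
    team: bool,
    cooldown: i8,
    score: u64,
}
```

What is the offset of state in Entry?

12

hp at 0 (size 4, align 4) → ends 4
vx at 4 (size 1, align 1) → ends 5
y at 5 (size 1, align 1) → ends 6
pad 2 to align 4 for vy
vy at 8 (size 4, align 4) → ends 12
state at 12 (size 1, align 1) → ends 13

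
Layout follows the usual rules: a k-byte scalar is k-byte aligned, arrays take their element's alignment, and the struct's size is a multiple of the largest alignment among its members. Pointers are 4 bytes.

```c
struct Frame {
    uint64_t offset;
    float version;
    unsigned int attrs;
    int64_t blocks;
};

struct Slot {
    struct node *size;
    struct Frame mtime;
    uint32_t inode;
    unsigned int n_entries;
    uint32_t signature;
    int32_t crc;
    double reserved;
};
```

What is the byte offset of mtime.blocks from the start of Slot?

24

Frame: 0..8  offset  (8B, 8-aligned); 8..12  version  (4B, 4-aligned); 12..16  attrs  (4B, 4-aligned); 16..24  blocks  (8B, 8-aligned); sizeof = 24, alignof = 8
0..4  size  (4B, 4-aligned)
4..8  -- padding (4B)
8..32  mtime  (24B, 8-aligned)
within Frame: blocks at 16
8 + 16 = 24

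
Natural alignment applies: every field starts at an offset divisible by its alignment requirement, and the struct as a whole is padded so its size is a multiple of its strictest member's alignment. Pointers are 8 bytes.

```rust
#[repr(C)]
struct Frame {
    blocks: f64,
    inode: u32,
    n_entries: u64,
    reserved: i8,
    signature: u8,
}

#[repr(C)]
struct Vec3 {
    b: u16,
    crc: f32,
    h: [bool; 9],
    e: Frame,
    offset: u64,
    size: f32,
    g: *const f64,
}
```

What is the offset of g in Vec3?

Frame: blocks at 0 (size 8, align 8) → ends 8; inode at 8 (size 4, align 4) → ends 12; pad 4 to align 8 for n_entries; n_entries at 16 (size 8, align 8) → ends 24; reserved at 24 (size 1, align 1) → ends 25; signature at 25 (size 1, align 1) → ends 26; tail pad 6 to reach multiple of 8; total 32 bytes, alignment 8
b at 0 (size 2, align 2) → ends 2
pad 2 to align 4 for crc
crc at 4 (size 4, align 4) → ends 8
h at 8 (size 9, align 1) → ends 17
pad 7 to align 8 for e
e at 24 (size 32, align 8) → ends 56
offset at 56 (size 8, align 8) → ends 64
size at 64 (size 4, align 4) → ends 68
pad 4 to align 8 for g
g at 72 (size 8, align 8) → ends 80

72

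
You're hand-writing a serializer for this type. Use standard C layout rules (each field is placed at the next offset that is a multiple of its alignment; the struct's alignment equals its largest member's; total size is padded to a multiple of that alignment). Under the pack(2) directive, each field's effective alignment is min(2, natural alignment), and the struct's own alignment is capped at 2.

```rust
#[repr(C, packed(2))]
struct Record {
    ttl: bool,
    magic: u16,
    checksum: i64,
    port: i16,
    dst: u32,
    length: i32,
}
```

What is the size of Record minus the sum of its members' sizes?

1

@0: ttl [1B, align 1] → 1
+1 pad (align 2)
@2: magic [2B, align 2] → 4
@4: checksum [8B, align 2] → 12
@12: port [2B, align 2] → 14
@14: dst [4B, align 2] → 18
@18: length [4B, align 2] → 22
size 22, align 2
data bytes 21, size 22 → padding 1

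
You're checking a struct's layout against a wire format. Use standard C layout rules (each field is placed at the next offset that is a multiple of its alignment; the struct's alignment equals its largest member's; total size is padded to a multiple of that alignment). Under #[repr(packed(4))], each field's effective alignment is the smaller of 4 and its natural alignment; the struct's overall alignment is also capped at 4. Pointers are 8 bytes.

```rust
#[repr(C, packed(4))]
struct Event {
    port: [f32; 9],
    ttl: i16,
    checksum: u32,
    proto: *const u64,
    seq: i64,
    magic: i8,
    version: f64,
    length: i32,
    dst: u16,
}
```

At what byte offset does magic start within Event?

@0: port [36B, align 4] → 36
@36: ttl [2B, align 2] → 38
+2 pad (align 4)
@40: checksum [4B, align 4] → 44
@44: proto [8B, align 4] → 52
@52: seq [8B, align 4] → 60
@60: magic [1B, align 1] → 61

60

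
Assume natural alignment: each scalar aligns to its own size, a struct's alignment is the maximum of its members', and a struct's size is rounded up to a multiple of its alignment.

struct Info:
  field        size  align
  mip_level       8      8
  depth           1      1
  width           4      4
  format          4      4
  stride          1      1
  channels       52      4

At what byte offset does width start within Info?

mip_level at 0 (size 8, align 8) → ends 8
depth at 8 (size 1, align 1) → ends 9
pad 3 to align 4 for width
width at 12 (size 4, align 4) → ends 16

12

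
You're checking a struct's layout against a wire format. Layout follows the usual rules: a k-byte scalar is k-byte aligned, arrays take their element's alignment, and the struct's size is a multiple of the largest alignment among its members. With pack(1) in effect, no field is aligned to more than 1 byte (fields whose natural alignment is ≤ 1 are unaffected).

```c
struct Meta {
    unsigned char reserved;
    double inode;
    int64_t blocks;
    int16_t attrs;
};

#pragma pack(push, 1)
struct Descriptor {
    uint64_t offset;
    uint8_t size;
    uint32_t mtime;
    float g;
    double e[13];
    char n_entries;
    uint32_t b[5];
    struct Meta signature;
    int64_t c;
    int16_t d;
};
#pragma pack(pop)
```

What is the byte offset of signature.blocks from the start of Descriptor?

Meta: @0: reserved [1B, align 1] → 1; +7 pad (align 8); @8: inode [8B, align 8] → 16; @16: blocks [8B, align 8] → 24; @24: attrs [2B, align 2] → 26; +6 tail pad (align 8); size 32, align 8
@0: offset [8B, align 1] → 8
@8: size [1B, align 1] → 9
@9: mtime [4B, align 1] → 13
@13: g [4B, align 1] → 17
@17: e [104B, align 1] → 121
@121: n_entries [1B, align 1] → 122
@122: b [20B, align 1] → 142
@142: signature [32B, align 1] → 174
within Meta: blocks at 16
142 + 16 = 158

158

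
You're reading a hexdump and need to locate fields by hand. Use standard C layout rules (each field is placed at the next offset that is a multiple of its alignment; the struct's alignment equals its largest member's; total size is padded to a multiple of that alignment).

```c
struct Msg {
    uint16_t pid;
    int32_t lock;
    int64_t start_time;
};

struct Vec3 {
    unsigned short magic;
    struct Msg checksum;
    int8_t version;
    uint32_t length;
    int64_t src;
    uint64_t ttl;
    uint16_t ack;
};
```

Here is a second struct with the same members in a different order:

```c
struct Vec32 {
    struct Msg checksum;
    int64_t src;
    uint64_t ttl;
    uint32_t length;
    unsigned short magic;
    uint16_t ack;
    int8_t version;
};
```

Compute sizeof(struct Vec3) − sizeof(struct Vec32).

8

Msg: pid at 0 (size 2, align 2) → ends 2; pad 2 to align 4 for lock; lock at 4 (size 4, align 4) → ends 8; start_time at 8 (size 8, align 8) → ends 16; total 16 bytes, alignment 8
magic at 0 (size 2, align 2) → ends 2
pad 6 to align 8 for checksum
checksum at 8 (size 16, align 8) → ends 24
version at 24 (size 1, align 1) → ends 25
pad 3 to align 4 for length
length at 28 (size 4, align 4) → ends 32
src at 32 (size 8, align 8) → ends 40
ttl at 40 (size 8, align 8) → ends 48
ack at 48 (size 2, align 2) → ends 50
tail pad 6 to reach multiple of 8
total 56 bytes, alignment 8
— Vec32 —
checksum at 0 (size 16, align 8) → ends 16
src at 16 (size 8, align 8) → ends 24
ttl at 24 (size 8, align 8) → ends 32
length at 32 (size 4, align 4) → ends 36
magic at 36 (size 2, align 2) → ends 38
ack at 38 (size 2, align 2) → ends 40
version at 40 (size 1, align 1) → ends 41
tail pad 7 to reach multiple of 8
total 48 bytes, alignment 8
56 − 48 = 8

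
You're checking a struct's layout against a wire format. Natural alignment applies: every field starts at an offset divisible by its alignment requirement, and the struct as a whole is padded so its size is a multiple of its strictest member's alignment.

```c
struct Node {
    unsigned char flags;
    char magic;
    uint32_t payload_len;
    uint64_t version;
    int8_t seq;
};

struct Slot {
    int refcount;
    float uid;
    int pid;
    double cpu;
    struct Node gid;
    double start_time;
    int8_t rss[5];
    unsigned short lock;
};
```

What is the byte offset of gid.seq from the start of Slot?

40

Node: 0..1  flags  (1B, 1-aligned); 1..2  magic  (1B, 1-aligned); 2..4  -- padding (2B); 4..8  payload_len  (4B, 4-aligned); 8..16  version  (8B, 8-aligned); 16..17  seq  (1B, 1-aligned); 17..24  -- tail padding (7B); sizeof = 24, alignof = 8
0..4  refcount  (4B, 4-aligned)
4..8  uid  (4B, 4-aligned)
8..12  pid  (4B, 4-aligned)
12..16  -- padding (4B)
16..24  cpu  (8B, 8-aligned)
24..48  gid  (24B, 8-aligned)
within Node: seq at 16
24 + 16 = 40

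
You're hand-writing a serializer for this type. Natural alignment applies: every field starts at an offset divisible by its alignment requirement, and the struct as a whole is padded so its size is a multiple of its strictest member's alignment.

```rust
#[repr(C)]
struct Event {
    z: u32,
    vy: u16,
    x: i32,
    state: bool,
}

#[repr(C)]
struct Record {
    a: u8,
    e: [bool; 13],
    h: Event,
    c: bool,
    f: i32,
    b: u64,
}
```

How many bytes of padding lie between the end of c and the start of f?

Event: z at 0 (size 4, align 4) → ends 4; vy at 4 (size 2, align 2) → ends 6; pad 2 to align 4 for x; x at 8 (size 4, align 4) → ends 12; state at 12 (size 1, align 1) → ends 13; tail pad 3 to reach multiple of 4; total 16 bytes, alignment 4
a at 0 (size 1, align 1) → ends 1
e at 1 (size 13, align 1) → ends 14
pad 2 to align 4 for h
h at 16 (size 16, align 4) → ends 32
c at 32 (size 1, align 1) → ends 33
pad 3 to align 4 for f
f at 36 (size 4, align 4) → ends 40

3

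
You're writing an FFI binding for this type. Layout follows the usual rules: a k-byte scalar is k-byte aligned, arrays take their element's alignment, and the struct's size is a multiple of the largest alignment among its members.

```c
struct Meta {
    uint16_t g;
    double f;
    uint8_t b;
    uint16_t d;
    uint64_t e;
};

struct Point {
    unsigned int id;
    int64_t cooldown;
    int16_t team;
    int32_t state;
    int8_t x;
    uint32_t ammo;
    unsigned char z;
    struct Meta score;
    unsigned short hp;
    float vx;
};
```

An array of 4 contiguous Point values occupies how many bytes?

Meta: g at 0 (size 2, align 2) → ends 2; pad 6 to align 8 for f; f at 8 (size 8, align 8) → ends 16; b at 16 (size 1, align 1) → ends 17; pad 1 to align 2 for d; d at 18 (size 2, align 2) → ends 20; pad 4 to align 8 for e; e at 24 (size 8, align 8) → ends 32; total 32 bytes, alignment 8
id at 0 (size 4, align 4) → ends 4
pad 4 to align 8 for cooldown
cooldown at 8 (size 8, align 8) → ends 16
team at 16 (size 2, align 2) → ends 18
pad 2 to align 4 for state
state at 20 (size 4, align 4) → ends 24
x at 24 (size 1, align 1) → ends 25
pad 3 to align 4 for ammo
ammo at 28 (size 4, align 4) → ends 32
z at 32 (size 1, align 1) → ends 33
pad 7 to align 8 for score
score at 40 (size 32, align 8) → ends 72
hp at 72 (size 2, align 2) → ends 74
pad 2 to align 4 for vx
vx at 76 (size 4, align 4) → ends 80
total 80 bytes, alignment 8
array of 4: 4 × 80 = 320

320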